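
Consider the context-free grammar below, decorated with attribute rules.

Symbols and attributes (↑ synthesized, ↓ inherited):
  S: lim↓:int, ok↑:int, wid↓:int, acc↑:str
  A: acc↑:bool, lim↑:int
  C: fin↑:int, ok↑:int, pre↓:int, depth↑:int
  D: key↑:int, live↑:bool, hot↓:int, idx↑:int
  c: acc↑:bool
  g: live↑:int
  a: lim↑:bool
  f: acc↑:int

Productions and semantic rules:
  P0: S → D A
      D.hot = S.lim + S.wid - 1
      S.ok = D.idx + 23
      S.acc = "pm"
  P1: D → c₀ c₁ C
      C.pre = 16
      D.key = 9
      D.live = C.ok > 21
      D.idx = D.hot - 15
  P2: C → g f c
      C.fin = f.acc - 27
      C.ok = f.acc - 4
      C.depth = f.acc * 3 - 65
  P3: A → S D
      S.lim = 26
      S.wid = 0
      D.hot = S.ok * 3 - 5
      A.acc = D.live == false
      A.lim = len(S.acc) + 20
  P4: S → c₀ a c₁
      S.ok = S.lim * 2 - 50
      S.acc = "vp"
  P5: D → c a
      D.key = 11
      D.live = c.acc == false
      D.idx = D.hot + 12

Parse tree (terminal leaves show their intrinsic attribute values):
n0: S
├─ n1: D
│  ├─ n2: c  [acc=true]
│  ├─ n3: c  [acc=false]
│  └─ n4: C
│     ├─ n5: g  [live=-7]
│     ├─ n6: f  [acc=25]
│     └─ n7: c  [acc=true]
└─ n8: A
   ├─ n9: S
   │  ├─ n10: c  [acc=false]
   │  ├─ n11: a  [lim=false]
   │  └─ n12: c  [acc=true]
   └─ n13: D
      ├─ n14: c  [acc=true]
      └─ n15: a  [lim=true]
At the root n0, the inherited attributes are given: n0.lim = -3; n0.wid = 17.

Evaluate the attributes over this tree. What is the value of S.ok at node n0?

1. n0.lim = -3  [given at root]
2. n0.wid = 17  [given at root]
3. n1.hot = 13  [S.lim + S.wid - 1]
4. n2.acc = true  [terminal]
5. n3.acc = false  [terminal]
6. n4.pre = 16  [16]
7. n5.live = -7  [terminal]
8. n6.acc = 25  [terminal]
9. n7.acc = true  [terminal]
10. n4.fin = -2  [f.acc - 27]
11. n4.ok = 21  [f.acc - 4]
12. n4.depth = 10  [f.acc * 3 - 65]
13. n1.key = 9  [9]
14. n1.live = false  [C.ok > 21]
15. n1.idx = -2  [D.hot - 15]
16. n9.lim = 26  [26]
17. n9.wid = 0  [0]
18. n10.acc = false  [terminal]
19. n11.lim = false  [terminal]
20. n12.acc = true  [terminal]
21. n9.ok = 2  [S.lim * 2 - 50]
22. n9.acc = "vp"  ["vp"]
23. n13.hot = 1  [S.ok * 3 - 5]
24. n14.acc = true  [terminal]
25. n15.lim = true  [terminal]
26. n13.key = 11  [11]
27. n13.live = false  [c.acc == false]
28. n13.idx = 13  [D.hot + 12]
29. n8.acc = true  [D.live == false]
30. n8.lim = 22  [len(S.acc) + 20]
31. n0.ok = 21  [D.idx + 23]
32. n0.acc = "pm"  ["pm"]

21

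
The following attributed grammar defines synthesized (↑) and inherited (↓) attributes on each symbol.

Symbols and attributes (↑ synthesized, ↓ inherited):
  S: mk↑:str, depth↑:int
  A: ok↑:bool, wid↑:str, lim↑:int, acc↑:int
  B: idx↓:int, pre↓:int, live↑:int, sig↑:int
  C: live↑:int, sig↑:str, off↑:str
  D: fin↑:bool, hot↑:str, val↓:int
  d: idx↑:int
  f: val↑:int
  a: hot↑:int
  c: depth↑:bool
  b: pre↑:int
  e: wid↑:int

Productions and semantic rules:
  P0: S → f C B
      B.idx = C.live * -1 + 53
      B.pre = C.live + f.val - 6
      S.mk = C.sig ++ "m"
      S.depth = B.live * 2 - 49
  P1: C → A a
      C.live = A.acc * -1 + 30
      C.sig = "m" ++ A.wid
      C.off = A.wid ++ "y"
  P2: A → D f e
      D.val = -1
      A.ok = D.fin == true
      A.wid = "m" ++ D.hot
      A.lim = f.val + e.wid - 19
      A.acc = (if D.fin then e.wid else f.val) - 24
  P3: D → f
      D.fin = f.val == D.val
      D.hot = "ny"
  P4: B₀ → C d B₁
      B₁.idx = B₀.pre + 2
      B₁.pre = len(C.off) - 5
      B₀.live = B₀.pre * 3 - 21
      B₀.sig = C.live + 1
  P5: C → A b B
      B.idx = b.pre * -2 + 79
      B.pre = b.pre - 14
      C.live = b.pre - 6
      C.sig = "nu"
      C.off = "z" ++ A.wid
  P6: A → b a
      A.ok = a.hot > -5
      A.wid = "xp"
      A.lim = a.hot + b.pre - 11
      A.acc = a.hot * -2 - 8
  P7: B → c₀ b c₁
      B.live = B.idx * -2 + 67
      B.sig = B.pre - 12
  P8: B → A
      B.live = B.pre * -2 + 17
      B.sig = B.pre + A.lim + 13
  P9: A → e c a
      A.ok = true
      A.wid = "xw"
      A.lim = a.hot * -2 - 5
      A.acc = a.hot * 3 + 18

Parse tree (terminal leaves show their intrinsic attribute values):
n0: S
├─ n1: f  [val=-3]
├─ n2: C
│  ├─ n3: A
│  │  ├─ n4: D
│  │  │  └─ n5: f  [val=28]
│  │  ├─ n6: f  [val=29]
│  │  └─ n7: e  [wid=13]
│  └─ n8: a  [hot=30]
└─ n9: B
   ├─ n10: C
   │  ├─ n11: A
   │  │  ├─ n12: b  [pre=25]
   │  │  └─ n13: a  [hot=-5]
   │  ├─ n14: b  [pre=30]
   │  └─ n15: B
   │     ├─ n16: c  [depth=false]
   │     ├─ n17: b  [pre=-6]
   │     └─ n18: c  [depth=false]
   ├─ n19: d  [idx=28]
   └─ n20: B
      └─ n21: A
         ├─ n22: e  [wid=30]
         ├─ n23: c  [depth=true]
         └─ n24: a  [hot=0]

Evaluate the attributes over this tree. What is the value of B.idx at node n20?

1. n1.val = -3  [terminal]
2. n4.val = -1  [-1]
3. n5.val = 28  [terminal]
4. n4.fin = false  [f.val == D.val]
5. n4.hot = "ny"  ["ny"]
6. n6.val = 29  [terminal]
7. n7.wid = 13  [terminal]
8. n3.ok = false  [D.fin == true]
9. n3.wid = "mny"  ["m" ++ D.hot]
10. n3.lim = 23  [f.val + e.wid - 19]
11. n3.acc = 5  [(if D.fin then e.wid else f.val) - 24]
12. n8.hot = 30  [terminal]
13. n2.live = 25  [A.acc * -1 + 30]
14. n2.sig = "mmny"  ["m" ++ A.wid]
15. n2.off = "mnyy"  [A.wid ++ "y"]
16. n9.idx = 28  [C.live * -1 + 53]
17. n9.pre = 16  [C.live + f.val - 6]
18. n12.pre = 25  [terminal]
19. n13.hot = -5  [terminal]
20. n11.ok = false  [a.hot > -5]
21. n11.wid = "xp"  ["xp"]
22. n11.lim = 9  [a.hot + b.pre - 11]
23. n11.acc = 2  [a.hot * -2 - 8]
24. n14.pre = 30  [terminal]
25. n15.idx = 19  [b.pre * -2 + 79]
26. n15.pre = 16  [b.pre - 14]
27. n16.depth = false  [terminal]
28. n17.pre = -6  [terminal]
29. n18.depth = false  [terminal]
30. n15.live = 29  [B.idx * -2 + 67]
31. n15.sig = 4  [B.pre - 12]
32. n10.live = 24  [b.pre - 6]
33. n10.sig = "nu"  ["nu"]
34. n10.off = "zxp"  ["z" ++ A.wid]
35. n19.idx = 28  [terminal]
36. n20.idx = 18  [B₀.pre + 2]
37. n20.pre = -2  [len(C.off) - 5]
38. n22.wid = 30  [terminal]
39. n23.depth = true  [terminal]
40. n24.hot = 0  [terminal]
41. n21.ok = true  [true]
42. n21.wid = "xw"  ["xw"]
43. n21.lim = -5  [a.hot * -2 - 5]
44. n21.acc = 18  [a.hot * 3 + 18]
45. n20.live = 21  [B.pre * -2 + 17]
46. n20.sig = 6  [B.pre + A.lim + 13]
47. n9.live = 27  [B₀.pre * 3 - 21]
48. n9.sig = 25  [C.live + 1]
49. n0.mk = "mmnym"  [C.sig ++ "m"]
50. n0.depth = 5  [B.live * 2 - 49]

18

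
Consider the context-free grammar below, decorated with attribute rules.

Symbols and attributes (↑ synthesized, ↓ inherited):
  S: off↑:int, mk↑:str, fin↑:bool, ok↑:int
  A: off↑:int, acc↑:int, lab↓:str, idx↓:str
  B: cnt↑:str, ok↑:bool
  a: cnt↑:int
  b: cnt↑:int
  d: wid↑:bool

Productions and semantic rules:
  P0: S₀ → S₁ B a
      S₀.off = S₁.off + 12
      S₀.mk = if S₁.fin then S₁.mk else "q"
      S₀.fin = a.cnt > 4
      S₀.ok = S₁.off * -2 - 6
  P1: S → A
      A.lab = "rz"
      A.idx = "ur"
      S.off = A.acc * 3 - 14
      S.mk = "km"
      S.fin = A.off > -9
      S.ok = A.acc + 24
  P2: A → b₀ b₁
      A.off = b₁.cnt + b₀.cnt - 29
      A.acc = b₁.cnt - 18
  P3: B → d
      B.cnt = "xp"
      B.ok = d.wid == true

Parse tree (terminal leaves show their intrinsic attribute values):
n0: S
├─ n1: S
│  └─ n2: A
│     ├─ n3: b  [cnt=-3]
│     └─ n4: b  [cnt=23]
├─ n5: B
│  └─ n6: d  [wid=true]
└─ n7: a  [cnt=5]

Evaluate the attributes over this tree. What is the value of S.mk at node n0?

1. n2.lab = "rz"  ["rz"]
2. n2.idx = "ur"  ["ur"]
3. n3.cnt = -3  [terminal]
4. n4.cnt = 23  [terminal]
5. n2.off = -9  [b₁.cnt + b₀.cnt - 29]
6. n2.acc = 5  [b₁.cnt - 18]
7. n1.off = 1  [A.acc * 3 - 14]
8. n1.mk = "km"  ["km"]
9. n1.fin = false  [A.off > -9]
10. n1.ok = 29  [A.acc + 24]
11. n6.wid = true  [terminal]
12. n5.cnt = "xp"  ["xp"]
13. n5.ok = true  [d.wid == true]
14. n7.cnt = 5  [terminal]
15. n0.off = 13  [S₁.off + 12]
16. n0.mk = "q"  [if S₁.fin then S₁.mk else "q"]
17. n0.fin = true  [a.cnt > 4]
18. n0.ok = -8  [S₁.off * -2 - 6]

"q"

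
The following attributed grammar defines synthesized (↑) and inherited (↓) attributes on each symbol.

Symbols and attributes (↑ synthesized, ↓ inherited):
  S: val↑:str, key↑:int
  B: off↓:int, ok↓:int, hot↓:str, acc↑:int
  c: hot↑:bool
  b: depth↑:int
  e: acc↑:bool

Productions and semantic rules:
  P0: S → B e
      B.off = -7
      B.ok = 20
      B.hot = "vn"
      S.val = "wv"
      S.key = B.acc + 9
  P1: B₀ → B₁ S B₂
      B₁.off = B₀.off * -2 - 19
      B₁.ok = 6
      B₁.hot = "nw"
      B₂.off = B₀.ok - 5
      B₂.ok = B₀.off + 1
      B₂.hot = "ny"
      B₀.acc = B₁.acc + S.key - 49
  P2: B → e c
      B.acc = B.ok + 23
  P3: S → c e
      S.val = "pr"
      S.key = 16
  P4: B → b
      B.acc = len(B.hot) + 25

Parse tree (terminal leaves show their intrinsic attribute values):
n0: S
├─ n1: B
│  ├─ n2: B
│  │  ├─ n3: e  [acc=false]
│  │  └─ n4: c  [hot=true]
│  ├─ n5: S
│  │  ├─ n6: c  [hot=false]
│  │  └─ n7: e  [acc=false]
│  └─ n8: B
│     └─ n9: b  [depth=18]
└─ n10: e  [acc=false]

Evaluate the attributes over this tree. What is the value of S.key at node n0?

1. n1.off = -7  [-7]
2. n1.ok = 20  [20]
3. n1.hot = "vn"  ["vn"]
4. n2.off = -5  [B₀.off * -2 - 19]
5. n2.ok = 6  [6]
6. n2.hot = "nw"  ["nw"]
7. n3.acc = false  [terminal]
8. n4.hot = true  [terminal]
9. n2.acc = 29  [B.ok + 23]
10. n6.hot = false  [terminal]
11. n7.acc = false  [terminal]
12. n5.val = "pr"  ["pr"]
13. n5.key = 16  [16]
14. n8.off = 15  [B₀.ok - 5]
15. n8.ok = -6  [B₀.off + 1]
16. n8.hot = "ny"  ["ny"]
17. n9.depth = 18  [terminal]
18. n8.acc = 27  [len(B.hot) + 25]
19. n1.acc = -4  [B₁.acc + S.key - 49]
20. n10.acc = false  [terminal]
21. n0.val = "wv"  ["wv"]
22. n0.key = 5  [B.acc + 9]

5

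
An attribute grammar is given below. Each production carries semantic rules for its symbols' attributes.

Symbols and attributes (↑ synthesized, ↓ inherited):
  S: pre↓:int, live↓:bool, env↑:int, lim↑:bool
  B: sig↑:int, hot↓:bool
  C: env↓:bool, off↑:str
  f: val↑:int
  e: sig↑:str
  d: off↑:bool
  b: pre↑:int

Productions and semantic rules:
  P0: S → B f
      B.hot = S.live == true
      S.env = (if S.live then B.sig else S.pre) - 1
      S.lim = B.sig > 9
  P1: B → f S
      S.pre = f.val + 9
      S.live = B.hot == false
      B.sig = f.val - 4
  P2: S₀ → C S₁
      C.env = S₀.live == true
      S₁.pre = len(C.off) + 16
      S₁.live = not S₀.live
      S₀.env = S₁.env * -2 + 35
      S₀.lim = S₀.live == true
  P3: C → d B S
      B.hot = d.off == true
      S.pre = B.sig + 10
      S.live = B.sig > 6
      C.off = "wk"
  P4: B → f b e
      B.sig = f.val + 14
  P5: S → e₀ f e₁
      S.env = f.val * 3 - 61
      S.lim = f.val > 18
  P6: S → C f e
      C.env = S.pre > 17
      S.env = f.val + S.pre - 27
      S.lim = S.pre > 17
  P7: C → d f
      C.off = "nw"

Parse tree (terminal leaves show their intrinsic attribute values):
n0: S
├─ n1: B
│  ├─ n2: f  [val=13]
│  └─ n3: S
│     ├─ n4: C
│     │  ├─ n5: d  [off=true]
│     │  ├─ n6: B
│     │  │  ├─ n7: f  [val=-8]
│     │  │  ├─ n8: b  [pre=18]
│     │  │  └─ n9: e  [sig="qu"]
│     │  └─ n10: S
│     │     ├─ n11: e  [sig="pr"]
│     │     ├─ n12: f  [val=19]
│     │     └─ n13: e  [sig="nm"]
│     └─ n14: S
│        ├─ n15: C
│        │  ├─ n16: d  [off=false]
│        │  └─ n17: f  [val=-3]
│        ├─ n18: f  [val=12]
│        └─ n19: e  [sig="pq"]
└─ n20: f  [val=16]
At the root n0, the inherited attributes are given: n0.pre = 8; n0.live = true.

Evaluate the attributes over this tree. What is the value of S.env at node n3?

29

1. n0.pre = 8  [given at root]
2. n0.live = true  [given at root]
3. n1.hot = true  [S.live == true]
4. n2.val = 13  [terminal]
5. n3.pre = 22  [f.val + 9]
6. n3.live = false  [B.hot == false]
7. n4.env = false  [S₀.live == true]
8. n5.off = true  [terminal]
9. n6.hot = true  [d.off == true]
10. n7.val = -8  [terminal]
11. n8.pre = 18  [terminal]
12. n9.sig = "qu"  [terminal]
13. n6.sig = 6  [f.val + 14]
14. n10.pre = 16  [B.sig + 10]
15. n10.live = false  [B.sig > 6]
16. n11.sig = "pr"  [terminal]
17. n12.val = 19  [terminal]
18. n13.sig = "nm"  [terminal]
19. n10.env = -4  [f.val * 3 - 61]
20. n10.lim = true  [f.val > 18]
21. n4.off = "wk"  ["wk"]
22. n14.pre = 18  [len(C.off) + 16]
23. n14.live = true  [not S₀.live]
24. n15.env = true  [S.pre > 17]
25. n16.off = false  [terminal]
26. n17.val = -3  [terminal]
27. n15.off = "nw"  ["nw"]
28. n18.val = 12  [terminal]
29. n19.sig = "pq"  [terminal]
30. n14.env = 3  [f.val + S.pre - 27]
31. n14.lim = true  [S.pre > 17]
32. n3.env = 29  [S₁.env * -2 + 35]
33. n3.lim = false  [S₀.live == true]
34. n1.sig = 9  [f.val - 4]
35. n20.val = 16  [terminal]
36. n0.env = 8  [(if S.live then B.sig else S.pre) - 1]
37. n0.lim = false  [B.sig > 9]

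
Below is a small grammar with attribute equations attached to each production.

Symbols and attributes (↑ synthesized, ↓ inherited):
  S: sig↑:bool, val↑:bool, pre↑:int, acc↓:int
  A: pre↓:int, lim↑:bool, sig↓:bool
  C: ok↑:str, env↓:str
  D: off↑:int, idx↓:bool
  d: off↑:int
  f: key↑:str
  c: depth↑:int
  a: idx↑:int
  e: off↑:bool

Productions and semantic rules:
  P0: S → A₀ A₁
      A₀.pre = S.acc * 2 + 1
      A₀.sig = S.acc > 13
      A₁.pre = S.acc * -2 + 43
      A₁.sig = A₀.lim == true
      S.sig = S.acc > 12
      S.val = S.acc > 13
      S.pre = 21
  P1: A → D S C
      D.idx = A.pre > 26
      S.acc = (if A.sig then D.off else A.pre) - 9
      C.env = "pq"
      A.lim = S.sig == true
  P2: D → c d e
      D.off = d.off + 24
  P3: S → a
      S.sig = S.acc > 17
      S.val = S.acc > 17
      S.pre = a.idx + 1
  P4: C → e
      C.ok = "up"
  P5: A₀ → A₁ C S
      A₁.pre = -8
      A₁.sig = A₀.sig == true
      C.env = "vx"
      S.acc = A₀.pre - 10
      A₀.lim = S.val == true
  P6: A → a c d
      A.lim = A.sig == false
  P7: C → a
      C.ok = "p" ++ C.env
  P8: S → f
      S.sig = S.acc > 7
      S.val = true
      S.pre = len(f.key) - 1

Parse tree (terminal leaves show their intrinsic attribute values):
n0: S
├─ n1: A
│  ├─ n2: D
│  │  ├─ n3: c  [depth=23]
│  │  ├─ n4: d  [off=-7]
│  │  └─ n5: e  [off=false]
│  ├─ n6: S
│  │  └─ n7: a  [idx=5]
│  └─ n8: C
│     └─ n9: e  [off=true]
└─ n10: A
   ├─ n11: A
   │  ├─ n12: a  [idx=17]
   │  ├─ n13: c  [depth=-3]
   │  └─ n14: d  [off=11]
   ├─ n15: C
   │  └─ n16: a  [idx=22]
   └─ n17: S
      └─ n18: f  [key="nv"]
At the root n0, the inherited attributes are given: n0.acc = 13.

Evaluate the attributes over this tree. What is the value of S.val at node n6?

true

1. n0.acc = 13  [given at root]
2. n1.pre = 27  [S.acc * 2 + 1]
3. n1.sig = false  [S.acc > 13]
4. n2.idx = true  [A.pre > 26]
5. n3.depth = 23  [terminal]
6. n4.off = -7  [terminal]
7. n5.off = false  [terminal]
8. n2.off = 17  [d.off + 24]
9. n6.acc = 18  [(if A.sig then D.off else A.pre) - 9]
10. n7.idx = 5  [terminal]
11. n6.sig = true  [S.acc > 17]
12. n6.val = true  [S.acc > 17]
13. n6.pre = 6  [a.idx + 1]
14. n8.env = "pq"  ["pq"]
15. n9.off = true  [terminal]
16. n8.ok = "up"  ["up"]
17. n1.lim = true  [S.sig == true]
18. n10.pre = 17  [S.acc * -2 + 43]
19. n10.sig = true  [A₀.lim == true]
20. n11.pre = -8  [-8]
21. n11.sig = true  [A₀.sig == true]
22. n12.idx = 17  [terminal]
23. n13.depth = -3  [terminal]
24. n14.off = 11  [terminal]
25. n11.lim = false  [A.sig == false]
26. n15.env = "vx"  ["vx"]
27. n16.idx = 22  [terminal]
28. n15.ok = "pvx"  ["p" ++ C.env]
29. n17.acc = 7  [A₀.pre - 10]
30. n18.key = "nv"  [terminal]
31. n17.sig = false  [S.acc > 7]
32. n17.val = true  [true]
33. n17.pre = 1  [len(f.key) - 1]
34. n10.lim = true  [S.val == true]
35. n0.sig = true  [S.acc > 12]
36. n0.val = false  [S.acc > 13]
37. n0.pre = 21  [21]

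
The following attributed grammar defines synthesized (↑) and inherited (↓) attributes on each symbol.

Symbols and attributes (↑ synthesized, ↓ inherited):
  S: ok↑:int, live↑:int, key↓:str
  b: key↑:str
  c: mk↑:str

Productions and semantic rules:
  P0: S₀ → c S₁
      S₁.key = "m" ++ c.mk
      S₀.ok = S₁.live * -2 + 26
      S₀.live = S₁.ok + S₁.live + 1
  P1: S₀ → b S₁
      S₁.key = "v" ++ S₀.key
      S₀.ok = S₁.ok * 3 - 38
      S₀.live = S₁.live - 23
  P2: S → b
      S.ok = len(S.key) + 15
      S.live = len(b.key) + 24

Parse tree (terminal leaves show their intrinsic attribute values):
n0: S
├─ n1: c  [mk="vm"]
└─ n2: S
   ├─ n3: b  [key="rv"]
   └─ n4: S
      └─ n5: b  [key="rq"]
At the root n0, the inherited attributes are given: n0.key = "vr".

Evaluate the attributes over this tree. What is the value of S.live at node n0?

1. n0.key = "vr"  [given at root]
2. n1.mk = "vm"  [terminal]
3. n2.key = "mvm"  ["m" ++ c.mk]
4. n3.key = "rv"  [terminal]
5. n4.key = "vmvm"  ["v" ++ S₀.key]
6. n5.key = "rq"  [terminal]
7. n4.ok = 19  [len(S.key) + 15]
8. n4.live = 26  [len(b.key) + 24]
9. n2.ok = 19  [S₁.ok * 3 - 38]
10. n2.live = 3  [S₁.live - 23]
11. n0.ok = 20  [S₁.live * -2 + 26]
12. n0.live = 23  [S₁.ok + S₁.live + 1]

23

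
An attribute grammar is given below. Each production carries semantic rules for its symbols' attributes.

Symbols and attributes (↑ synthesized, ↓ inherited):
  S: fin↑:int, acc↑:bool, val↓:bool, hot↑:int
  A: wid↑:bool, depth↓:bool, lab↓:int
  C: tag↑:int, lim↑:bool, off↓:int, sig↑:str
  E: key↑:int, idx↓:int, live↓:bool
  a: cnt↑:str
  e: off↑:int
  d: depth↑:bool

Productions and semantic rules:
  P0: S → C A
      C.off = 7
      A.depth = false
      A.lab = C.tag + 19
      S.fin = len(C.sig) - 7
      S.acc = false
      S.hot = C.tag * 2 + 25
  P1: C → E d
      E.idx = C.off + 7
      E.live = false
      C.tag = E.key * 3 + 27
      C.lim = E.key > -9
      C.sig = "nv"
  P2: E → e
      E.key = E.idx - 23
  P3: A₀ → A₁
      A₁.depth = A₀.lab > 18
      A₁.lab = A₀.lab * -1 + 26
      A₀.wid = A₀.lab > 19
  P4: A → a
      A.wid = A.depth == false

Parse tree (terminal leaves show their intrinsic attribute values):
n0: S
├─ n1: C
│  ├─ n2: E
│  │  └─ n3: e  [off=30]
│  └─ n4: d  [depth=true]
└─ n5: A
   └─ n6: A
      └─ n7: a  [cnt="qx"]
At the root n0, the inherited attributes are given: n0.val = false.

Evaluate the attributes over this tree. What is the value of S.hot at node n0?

25

1. n0.val = false  [given at root]
2. n1.off = 7  [7]
3. n2.idx = 14  [C.off + 7]
4. n2.live = false  [false]
5. n3.off = 30  [terminal]
6. n2.key = -9  [E.idx - 23]
7. n4.depth = true  [terminal]
8. n1.tag = 0  [E.key * 3 + 27]
9. n1.lim = false  [E.key > -9]
10. n1.sig = "nv"  ["nv"]
11. n5.depth = false  [false]
12. n5.lab = 19  [C.tag + 19]
13. n6.depth = true  [A₀.lab > 18]
14. n6.lab = 7  [A₀.lab * -1 + 26]
15. n7.cnt = "qx"  [terminal]
16. n6.wid = false  [A.depth == false]
17. n5.wid = false  [A₀.lab > 19]
18. n0.fin = -5  [len(C.sig) - 7]
19. n0.acc = false  [false]
20. n0.hot = 25  [C.tag * 2 + 25]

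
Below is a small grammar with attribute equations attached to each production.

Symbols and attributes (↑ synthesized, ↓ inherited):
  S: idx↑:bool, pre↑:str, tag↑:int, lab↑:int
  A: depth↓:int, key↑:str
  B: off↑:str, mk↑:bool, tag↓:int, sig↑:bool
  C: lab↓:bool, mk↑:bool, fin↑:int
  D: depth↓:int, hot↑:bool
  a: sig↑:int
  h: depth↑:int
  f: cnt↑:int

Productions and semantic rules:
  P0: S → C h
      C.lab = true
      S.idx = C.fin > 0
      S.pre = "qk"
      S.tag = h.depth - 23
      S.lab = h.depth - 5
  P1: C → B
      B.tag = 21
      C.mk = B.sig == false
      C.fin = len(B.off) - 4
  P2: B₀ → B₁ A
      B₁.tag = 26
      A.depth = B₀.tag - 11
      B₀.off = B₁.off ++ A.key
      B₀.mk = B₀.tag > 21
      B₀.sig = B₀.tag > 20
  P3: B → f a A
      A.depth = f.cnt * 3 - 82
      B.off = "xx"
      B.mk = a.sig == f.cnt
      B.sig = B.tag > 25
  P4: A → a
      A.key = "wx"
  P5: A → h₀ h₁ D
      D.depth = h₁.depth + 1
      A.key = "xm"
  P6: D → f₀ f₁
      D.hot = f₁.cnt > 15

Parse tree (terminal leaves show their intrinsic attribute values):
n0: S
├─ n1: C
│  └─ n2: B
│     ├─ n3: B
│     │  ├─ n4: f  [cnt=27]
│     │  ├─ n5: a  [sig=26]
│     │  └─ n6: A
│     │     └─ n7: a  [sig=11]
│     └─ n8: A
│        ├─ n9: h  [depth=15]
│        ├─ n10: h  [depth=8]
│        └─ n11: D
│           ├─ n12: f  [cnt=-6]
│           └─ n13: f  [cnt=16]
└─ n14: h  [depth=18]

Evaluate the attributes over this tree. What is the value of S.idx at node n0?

1. n1.lab = true  [true]
2. n2.tag = 21  [21]
3. n3.tag = 26  [26]
4. n4.cnt = 27  [terminal]
5. n5.sig = 26  [terminal]
6. n6.depth = -1  [f.cnt * 3 - 82]
7. n7.sig = 11  [terminal]
8. n6.key = "wx"  ["wx"]
9. n3.off = "xx"  ["xx"]
10. n3.mk = false  [a.sig == f.cnt]
11. n3.sig = true  [B.tag > 25]
12. n8.depth = 10  [B₀.tag - 11]
13. n9.depth = 15  [terminal]
14. n10.depth = 8  [terminal]
15. n11.depth = 9  [h₁.depth + 1]
16. n12.cnt = -6  [terminal]
17. n13.cnt = 16  [terminal]
18. n11.hot = true  [f₁.cnt > 15]
19. n8.key = "xm"  ["xm"]
20. n2.off = "xxxm"  [B₁.off ++ A.key]
21. n2.mk = false  [B₀.tag > 21]
22. n2.sig = true  [B₀.tag > 20]
23. n1.mk = false  [B.sig == false]
24. n1.fin = 0  [len(B.off) - 4]
25. n14.depth = 18  [terminal]
26. n0.idx = false  [C.fin > 0]
27. n0.pre = "qk"  ["qk"]
28. n0.tag = -5  [h.depth - 23]
29. n0.lab = 13  [h.depth - 5]

false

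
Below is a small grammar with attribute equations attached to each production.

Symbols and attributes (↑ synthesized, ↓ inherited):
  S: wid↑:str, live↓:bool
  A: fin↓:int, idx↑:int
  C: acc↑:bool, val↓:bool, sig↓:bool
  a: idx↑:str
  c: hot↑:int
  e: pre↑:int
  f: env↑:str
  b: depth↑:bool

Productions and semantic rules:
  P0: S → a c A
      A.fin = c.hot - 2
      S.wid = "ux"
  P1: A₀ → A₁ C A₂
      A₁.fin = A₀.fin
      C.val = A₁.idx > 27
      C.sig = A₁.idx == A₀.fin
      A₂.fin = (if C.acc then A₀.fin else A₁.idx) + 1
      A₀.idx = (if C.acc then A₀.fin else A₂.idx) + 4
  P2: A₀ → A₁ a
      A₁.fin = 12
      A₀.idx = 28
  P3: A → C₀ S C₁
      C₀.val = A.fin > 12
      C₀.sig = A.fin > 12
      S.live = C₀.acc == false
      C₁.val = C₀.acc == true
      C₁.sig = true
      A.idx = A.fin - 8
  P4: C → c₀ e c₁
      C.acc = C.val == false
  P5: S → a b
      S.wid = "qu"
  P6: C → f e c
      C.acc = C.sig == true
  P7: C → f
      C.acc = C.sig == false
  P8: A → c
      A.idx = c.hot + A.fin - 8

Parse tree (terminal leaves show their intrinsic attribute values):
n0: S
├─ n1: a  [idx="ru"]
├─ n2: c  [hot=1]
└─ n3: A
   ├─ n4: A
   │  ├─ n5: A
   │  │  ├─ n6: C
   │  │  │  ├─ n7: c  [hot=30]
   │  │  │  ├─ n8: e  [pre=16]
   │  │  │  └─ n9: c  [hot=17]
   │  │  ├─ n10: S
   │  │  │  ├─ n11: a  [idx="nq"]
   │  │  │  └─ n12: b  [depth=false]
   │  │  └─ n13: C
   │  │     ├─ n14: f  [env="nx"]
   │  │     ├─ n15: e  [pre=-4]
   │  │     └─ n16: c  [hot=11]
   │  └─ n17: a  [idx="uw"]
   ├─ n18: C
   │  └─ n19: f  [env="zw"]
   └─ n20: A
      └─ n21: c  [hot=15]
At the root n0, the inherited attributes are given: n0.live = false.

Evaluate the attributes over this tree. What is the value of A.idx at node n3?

1. n0.live = false  [given at root]
2. n1.idx = "ru"  [terminal]
3. n2.hot = 1  [terminal]
4. n3.fin = -1  [c.hot - 2]
5. n4.fin = -1  [A₀.fin]
6. n5.fin = 12  [12]
7. n6.val = false  [A.fin > 12]
8. n6.sig = false  [A.fin > 12]
9. n7.hot = 30  [terminal]
10. n8.pre = 16  [terminal]
11. n9.hot = 17  [terminal]
12. n6.acc = true  [C.val == false]
13. n10.live = false  [C₀.acc == false]
14. n11.idx = "nq"  [terminal]
15. n12.depth = false  [terminal]
16. n10.wid = "qu"  ["qu"]
17. n13.val = true  [C₀.acc == true]
18. n13.sig = true  [true]
19. n14.env = "nx"  [terminal]
20. n15.pre = -4  [terminal]
21. n16.hot = 11  [terminal]
22. n13.acc = true  [C.sig == true]
23. n5.idx = 4  [A.fin - 8]
24. n17.idx = "uw"  [terminal]
25. n4.idx = 28  [28]
26. n18.val = true  [A₁.idx > 27]
27. n18.sig = false  [A₁.idx == A₀.fin]
28. n19.env = "zw"  [terminal]
29. n18.acc = true  [C.sig == false]
30. n20.fin = 0  [(if C.acc then A₀.fin else A₁.idx) + 1]
31. n21.hot = 15  [terminal]
32. n20.idx = 7  [c.hot + A.fin - 8]
33. n3.idx = 3  [(if C.acc then A₀.fin else A₂.idx) + 4]
34. n0.wid = "ux"  ["ux"]

3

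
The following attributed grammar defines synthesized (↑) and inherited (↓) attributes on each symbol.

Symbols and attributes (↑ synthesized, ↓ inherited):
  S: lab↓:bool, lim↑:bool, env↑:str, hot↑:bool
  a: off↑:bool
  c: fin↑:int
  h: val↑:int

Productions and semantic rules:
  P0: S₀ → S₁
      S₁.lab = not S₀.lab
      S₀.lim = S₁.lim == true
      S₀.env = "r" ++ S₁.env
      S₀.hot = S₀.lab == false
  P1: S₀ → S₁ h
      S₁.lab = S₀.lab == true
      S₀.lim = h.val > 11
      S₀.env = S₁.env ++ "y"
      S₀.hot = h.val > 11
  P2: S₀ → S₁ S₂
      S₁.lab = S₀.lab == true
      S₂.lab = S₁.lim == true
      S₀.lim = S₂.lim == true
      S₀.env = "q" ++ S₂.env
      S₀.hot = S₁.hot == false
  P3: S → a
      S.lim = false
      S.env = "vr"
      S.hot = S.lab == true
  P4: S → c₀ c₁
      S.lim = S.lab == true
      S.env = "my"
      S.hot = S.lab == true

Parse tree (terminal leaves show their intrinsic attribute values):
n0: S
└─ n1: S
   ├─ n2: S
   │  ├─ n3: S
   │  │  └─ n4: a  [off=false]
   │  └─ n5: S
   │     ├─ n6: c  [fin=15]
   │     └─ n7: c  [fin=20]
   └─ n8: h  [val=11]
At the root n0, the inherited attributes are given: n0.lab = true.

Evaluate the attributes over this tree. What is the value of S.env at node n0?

"rqmyy"

1. n0.lab = true  [given at root]
2. n1.lab = false  [not S₀.lab]
3. n2.lab = false  [S₀.lab == true]
4. n3.lab = false  [S₀.lab == true]
5. n4.off = false  [terminal]
6. n3.lim = false  [false]
7. n3.env = "vr"  ["vr"]
8. n3.hot = false  [S.lab == true]
9. n5.lab = false  [S₁.lim == true]
10. n6.fin = 15  [terminal]
11. n7.fin = 20  [terminal]
12. n5.lim = false  [S.lab == true]
13. n5.env = "my"  ["my"]
14. n5.hot = false  [S.lab == true]
15. n2.lim = false  [S₂.lim == true]
16. n2.env = "qmy"  ["q" ++ S₂.env]
17. n2.hot = true  [S₁.hot == false]
18. n8.val = 11  [terminal]
19. n1.lim = false  [h.val > 11]
20. n1.env = "qmyy"  [S₁.env ++ "y"]
21. n1.hot = false  [h.val > 11]
22. n0.lim = false  [S₁.lim == true]
23. n0.env = "rqmyy"  ["r" ++ S₁.env]
24. n0.hot = false  [S₀.lab == false]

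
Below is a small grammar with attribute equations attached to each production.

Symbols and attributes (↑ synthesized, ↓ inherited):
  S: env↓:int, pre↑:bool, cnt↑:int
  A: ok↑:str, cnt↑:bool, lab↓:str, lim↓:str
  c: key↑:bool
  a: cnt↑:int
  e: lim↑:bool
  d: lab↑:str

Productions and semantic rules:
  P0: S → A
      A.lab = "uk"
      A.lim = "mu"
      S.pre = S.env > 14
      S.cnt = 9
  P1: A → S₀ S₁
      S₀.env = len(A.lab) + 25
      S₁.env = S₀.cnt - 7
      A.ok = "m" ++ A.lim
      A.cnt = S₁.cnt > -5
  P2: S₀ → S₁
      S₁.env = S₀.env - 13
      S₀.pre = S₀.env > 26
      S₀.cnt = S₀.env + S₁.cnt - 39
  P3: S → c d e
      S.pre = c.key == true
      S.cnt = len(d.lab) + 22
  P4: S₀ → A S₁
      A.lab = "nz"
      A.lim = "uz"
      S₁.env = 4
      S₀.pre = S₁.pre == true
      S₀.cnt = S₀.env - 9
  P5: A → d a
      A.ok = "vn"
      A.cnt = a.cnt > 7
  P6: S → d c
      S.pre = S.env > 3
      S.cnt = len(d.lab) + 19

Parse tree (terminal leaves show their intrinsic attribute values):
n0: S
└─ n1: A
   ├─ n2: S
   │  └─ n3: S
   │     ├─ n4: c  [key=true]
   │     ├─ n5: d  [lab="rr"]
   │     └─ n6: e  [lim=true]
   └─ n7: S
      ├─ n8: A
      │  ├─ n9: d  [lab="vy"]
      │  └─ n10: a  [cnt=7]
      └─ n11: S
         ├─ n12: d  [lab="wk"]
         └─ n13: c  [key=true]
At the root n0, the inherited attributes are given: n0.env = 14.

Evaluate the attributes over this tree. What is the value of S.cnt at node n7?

1. n0.env = 14  [given at root]
2. n1.lab = "uk"  ["uk"]
3. n1.lim = "mu"  ["mu"]
4. n2.env = 27  [len(A.lab) + 25]
5. n3.env = 14  [S₀.env - 13]
6. n4.key = true  [terminal]
7. n5.lab = "rr"  [terminal]
8. n6.lim = true  [terminal]
9. n3.pre = true  [c.key == true]
10. n3.cnt = 24  [len(d.lab) + 22]
11. n2.pre = true  [S₀.env > 26]
12. n2.cnt = 12  [S₀.env + S₁.cnt - 39]
13. n7.env = 5  [S₀.cnt - 7]
14. n8.lab = "nz"  ["nz"]
15. n8.lim = "uz"  ["uz"]
16. n9.lab = "vy"  [terminal]
17. n10.cnt = 7  [terminal]
18. n8.ok = "vn"  ["vn"]
19. n8.cnt = false  [a.cnt > 7]
20. n11.env = 4  [4]
21. n12.lab = "wk"  [terminal]
22. n13.key = true  [terminal]
23. n11.pre = true  [S.env > 3]
24. n11.cnt = 21  [len(d.lab) + 19]
25. n7.pre = true  [S₁.pre == true]
26. n7.cnt = -4  [S₀.env - 9]
27. n1.ok = "mmu"  ["m" ++ A.lim]
28. n1.cnt = true  [S₁.cnt > -5]
29. n0.pre = false  [S.env > 14]
30. n0.cnt = 9  [9]

-4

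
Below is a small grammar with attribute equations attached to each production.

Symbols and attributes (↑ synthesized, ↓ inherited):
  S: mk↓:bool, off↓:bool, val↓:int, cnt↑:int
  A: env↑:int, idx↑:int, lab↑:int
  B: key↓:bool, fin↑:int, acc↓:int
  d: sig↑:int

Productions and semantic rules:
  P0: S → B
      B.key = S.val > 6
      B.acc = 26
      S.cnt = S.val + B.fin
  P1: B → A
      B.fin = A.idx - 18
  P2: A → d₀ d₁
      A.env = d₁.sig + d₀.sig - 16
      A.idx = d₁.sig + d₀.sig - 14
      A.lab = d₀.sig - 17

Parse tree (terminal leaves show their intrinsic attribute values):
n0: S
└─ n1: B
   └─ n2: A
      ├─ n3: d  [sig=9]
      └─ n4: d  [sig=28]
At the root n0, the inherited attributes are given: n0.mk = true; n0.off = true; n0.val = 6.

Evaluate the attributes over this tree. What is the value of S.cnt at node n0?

1. n0.mk = true  [given at root]
2. n0.off = true  [given at root]
3. n0.val = 6  [given at root]
4. n1.key = false  [S.val > 6]
5. n1.acc = 26  [26]
6. n3.sig = 9  [terminal]
7. n4.sig = 28  [terminal]
8. n2.env = 21  [d₁.sig + d₀.sig - 16]
9. n2.idx = 23  [d₁.sig + d₀.sig - 14]
10. n2.lab = -8  [d₀.sig - 17]
11. n1.fin = 5  [A.idx - 18]
12. n0.cnt = 11  [S.val + B.fin]

11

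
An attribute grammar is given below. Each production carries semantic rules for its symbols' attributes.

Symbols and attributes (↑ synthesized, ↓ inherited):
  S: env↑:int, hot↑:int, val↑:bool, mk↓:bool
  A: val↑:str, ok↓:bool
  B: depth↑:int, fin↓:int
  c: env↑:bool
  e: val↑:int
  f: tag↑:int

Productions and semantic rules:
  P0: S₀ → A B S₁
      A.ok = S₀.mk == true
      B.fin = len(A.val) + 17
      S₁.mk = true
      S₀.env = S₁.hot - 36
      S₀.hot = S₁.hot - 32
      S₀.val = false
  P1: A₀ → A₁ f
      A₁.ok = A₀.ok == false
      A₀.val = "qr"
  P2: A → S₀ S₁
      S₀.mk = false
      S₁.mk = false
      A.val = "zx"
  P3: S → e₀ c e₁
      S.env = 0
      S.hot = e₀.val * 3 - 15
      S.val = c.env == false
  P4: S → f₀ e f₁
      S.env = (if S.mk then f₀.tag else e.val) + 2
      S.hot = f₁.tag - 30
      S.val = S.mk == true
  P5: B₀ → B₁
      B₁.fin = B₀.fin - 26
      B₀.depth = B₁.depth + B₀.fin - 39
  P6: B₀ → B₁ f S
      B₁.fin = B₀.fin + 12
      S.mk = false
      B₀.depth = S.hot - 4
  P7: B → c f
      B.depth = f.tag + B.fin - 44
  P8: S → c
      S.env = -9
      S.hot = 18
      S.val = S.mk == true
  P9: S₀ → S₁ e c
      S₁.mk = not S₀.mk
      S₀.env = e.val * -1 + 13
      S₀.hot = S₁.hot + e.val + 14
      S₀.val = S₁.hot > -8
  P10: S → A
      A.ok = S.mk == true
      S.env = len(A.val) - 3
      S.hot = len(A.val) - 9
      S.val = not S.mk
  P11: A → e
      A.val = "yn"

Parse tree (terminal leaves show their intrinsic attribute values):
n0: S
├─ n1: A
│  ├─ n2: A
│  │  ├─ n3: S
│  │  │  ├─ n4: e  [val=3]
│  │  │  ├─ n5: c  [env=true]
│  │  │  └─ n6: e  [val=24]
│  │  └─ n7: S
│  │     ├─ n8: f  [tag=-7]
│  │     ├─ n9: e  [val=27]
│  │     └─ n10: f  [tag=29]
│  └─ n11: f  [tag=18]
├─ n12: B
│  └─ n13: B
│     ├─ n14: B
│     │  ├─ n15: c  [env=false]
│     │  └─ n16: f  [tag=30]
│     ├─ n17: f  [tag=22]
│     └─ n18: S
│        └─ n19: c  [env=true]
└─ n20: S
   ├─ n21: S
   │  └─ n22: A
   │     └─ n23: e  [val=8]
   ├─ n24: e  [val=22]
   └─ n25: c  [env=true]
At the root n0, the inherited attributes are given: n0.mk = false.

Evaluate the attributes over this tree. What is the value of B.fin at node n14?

5

1. n0.mk = false  [given at root]
2. n1.ok = false  [S₀.mk == true]
3. n2.ok = true  [A₀.ok == false]
4. n3.mk = false  [false]
5. n4.val = 3  [terminal]
6. n5.env = true  [terminal]
7. n6.val = 24  [terminal]
8. n3.env = 0  [0]
9. n3.hot = -6  [e₀.val * 3 - 15]
10. n3.val = false  [c.env == false]
11. n7.mk = false  [false]
12. n8.tag = -7  [terminal]
13. n9.val = 27  [terminal]
14. n10.tag = 29  [terminal]
15. n7.env = 29  [(if S.mk then f₀.tag else e.val) + 2]
16. n7.hot = -1  [f₁.tag - 30]
17. n7.val = false  [S.mk == true]
18. n2.val = "zx"  ["zx"]
19. n11.tag = 18  [terminal]
20. n1.val = "qr"  ["qr"]
21. n12.fin = 19  [len(A.val) + 17]
22. n13.fin = -7  [B₀.fin - 26]
23. n14.fin = 5  [B₀.fin + 12]
24. n15.env = false  [terminal]
25. n16.tag = 30  [terminal]
26. n14.depth = -9  [f.tag + B.fin - 44]
27. n17.tag = 22  [terminal]
28. n18.mk = false  [false]
29. n19.env = true  [terminal]
30. n18.env = -9  [-9]
31. n18.hot = 18  [18]
32. n18.val = false  [S.mk == true]
33. n13.depth = 14  [S.hot - 4]
34. n12.depth = -6  [B₁.depth + B₀.fin - 39]
35. n20.mk = true  [true]
36. n21.mk = false  [not S₀.mk]
37. n22.ok = false  [S.mk == true]
38. n23.val = 8  [terminal]
39. n22.val = "yn"  ["yn"]
40. n21.env = -1  [len(A.val) - 3]
41. n21.hot = -7  [len(A.val) - 9]
42. n21.val = true  [not S.mk]
43. n24.val = 22  [terminal]
44. n25.env = true  [terminal]
45. n20.env = -9  [e.val * -1 + 13]
46. n20.hot = 29  [S₁.hot + e.val + 14]
47. n20.val = true  [S₁.hot > -8]
48. n0.env = -7  [S₁.hot - 36]
49. n0.hot = -3  [S₁.hot - 32]
50. n0.val = false  [false]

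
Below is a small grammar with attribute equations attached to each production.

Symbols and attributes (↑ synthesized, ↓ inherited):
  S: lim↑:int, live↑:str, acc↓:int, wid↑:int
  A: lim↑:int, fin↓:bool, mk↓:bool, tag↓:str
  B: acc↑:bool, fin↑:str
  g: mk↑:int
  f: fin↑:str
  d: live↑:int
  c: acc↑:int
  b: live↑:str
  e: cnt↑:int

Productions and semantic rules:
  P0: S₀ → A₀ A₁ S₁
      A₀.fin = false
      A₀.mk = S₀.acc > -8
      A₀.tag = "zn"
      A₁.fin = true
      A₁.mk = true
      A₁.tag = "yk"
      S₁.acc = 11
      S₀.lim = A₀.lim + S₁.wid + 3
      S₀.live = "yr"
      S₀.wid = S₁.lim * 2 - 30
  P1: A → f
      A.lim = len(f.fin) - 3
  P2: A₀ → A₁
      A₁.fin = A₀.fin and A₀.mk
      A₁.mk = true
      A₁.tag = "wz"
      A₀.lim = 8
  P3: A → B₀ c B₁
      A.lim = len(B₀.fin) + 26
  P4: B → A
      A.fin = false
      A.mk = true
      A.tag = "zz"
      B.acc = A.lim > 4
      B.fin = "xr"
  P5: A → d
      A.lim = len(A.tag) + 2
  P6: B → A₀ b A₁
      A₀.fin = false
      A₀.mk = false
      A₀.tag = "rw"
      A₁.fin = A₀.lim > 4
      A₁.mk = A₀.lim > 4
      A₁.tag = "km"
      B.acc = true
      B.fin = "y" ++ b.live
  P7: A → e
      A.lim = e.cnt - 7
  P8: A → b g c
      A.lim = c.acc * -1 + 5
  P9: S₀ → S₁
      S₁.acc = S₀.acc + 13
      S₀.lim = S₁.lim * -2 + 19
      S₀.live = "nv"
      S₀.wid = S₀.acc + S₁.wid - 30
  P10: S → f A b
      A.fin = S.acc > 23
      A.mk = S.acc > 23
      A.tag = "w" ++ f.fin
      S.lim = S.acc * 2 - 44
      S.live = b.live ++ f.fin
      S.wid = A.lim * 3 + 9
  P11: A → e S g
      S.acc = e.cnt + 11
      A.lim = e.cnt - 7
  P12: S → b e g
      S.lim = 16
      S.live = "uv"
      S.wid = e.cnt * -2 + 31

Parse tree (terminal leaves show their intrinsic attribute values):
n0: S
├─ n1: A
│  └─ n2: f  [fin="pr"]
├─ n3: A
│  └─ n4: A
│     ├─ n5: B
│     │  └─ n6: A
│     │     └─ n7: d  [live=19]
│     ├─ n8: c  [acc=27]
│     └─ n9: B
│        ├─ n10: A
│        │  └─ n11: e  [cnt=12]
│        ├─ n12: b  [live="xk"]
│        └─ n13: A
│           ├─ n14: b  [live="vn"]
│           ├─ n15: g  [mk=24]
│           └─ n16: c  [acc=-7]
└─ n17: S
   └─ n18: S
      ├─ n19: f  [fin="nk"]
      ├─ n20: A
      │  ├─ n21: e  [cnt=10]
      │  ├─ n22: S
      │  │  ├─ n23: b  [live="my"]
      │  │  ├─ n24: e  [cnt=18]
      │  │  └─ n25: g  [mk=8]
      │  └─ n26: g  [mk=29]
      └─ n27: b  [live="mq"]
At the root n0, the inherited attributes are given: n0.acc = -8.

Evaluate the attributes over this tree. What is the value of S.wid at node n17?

-1

1. n0.acc = -8  [given at root]
2. n1.fin = false  [false]
3. n1.mk = false  [S₀.acc > -8]
4. n1.tag = "zn"  ["zn"]
5. n2.fin = "pr"  [terminal]
6. n1.lim = -1  [len(f.fin) - 3]
7. n3.fin = true  [true]
8. n3.mk = true  [true]
9. n3.tag = "yk"  ["yk"]
10. n4.fin = true  [A₀.fin and A₀.mk]
11. n4.mk = true  [true]
12. n4.tag = "wz"  ["wz"]
13. n6.fin = false  [false]
14. n6.mk = true  [true]
15. n6.tag = "zz"  ["zz"]
16. n7.live = 19  [terminal]
17. n6.lim = 4  [len(A.tag) + 2]
18. n5.acc = false  [A.lim > 4]
19. n5.fin = "xr"  ["xr"]
20. n8.acc = 27  [terminal]
21. n10.fin = false  [false]
22. n10.mk = false  [false]
23. n10.tag = "rw"  ["rw"]
24. n11.cnt = 12  [terminal]
25. n10.lim = 5  [e.cnt - 7]
26. n12.live = "xk"  [terminal]
27. n13.fin = true  [A₀.lim > 4]
28. n13.mk = true  [A₀.lim > 4]
29. n13.tag = "km"  ["km"]
30. n14.live = "vn"  [terminal]
31. n15.mk = 24  [terminal]
32. n16.acc = -7  [terminal]
33. n13.lim = 12  [c.acc * -1 + 5]
34. n9.acc = true  [true]
35. n9.fin = "yxk"  ["y" ++ b.live]
36. n4.lim = 28  [len(B₀.fin) + 26]
37. n3.lim = 8  [8]
38. n17.acc = 11  [11]
39. n18.acc = 24  [S₀.acc + 13]
40. n19.fin = "nk"  [terminal]
41. n20.fin = true  [S.acc > 23]
42. n20.mk = true  [S.acc > 23]
43. n20.tag = "wnk"  ["w" ++ f.fin]
44. n21.cnt = 10  [terminal]
45. n22.acc = 21  [e.cnt + 11]
46. n23.live = "my"  [terminal]
47. n24.cnt = 18  [terminal]
48. n25.mk = 8  [terminal]
49. n22.lim = 16  [16]
50. n22.live = "uv"  ["uv"]
51. n22.wid = -5  [e.cnt * -2 + 31]
52. n26.mk = 29  [terminal]
53. n20.lim = 3  [e.cnt - 7]
54. n27.live = "mq"  [terminal]
55. n18.lim = 4  [S.acc * 2 - 44]
56. n18.live = "mqnk"  [b.live ++ f.fin]
57. n18.wid = 18  [A.lim * 3 + 9]
58. n17.lim = 11  [S₁.lim * -2 + 19]
59. n17.live = "nv"  ["nv"]
60. n17.wid = -1  [S₀.acc + S₁.wid - 30]
61. n0.lim = 1  [A₀.lim + S₁.wid + 3]
62. n0.live = "yr"  ["yr"]
63. n0.wid = -8  [S₁.lim * 2 - 30]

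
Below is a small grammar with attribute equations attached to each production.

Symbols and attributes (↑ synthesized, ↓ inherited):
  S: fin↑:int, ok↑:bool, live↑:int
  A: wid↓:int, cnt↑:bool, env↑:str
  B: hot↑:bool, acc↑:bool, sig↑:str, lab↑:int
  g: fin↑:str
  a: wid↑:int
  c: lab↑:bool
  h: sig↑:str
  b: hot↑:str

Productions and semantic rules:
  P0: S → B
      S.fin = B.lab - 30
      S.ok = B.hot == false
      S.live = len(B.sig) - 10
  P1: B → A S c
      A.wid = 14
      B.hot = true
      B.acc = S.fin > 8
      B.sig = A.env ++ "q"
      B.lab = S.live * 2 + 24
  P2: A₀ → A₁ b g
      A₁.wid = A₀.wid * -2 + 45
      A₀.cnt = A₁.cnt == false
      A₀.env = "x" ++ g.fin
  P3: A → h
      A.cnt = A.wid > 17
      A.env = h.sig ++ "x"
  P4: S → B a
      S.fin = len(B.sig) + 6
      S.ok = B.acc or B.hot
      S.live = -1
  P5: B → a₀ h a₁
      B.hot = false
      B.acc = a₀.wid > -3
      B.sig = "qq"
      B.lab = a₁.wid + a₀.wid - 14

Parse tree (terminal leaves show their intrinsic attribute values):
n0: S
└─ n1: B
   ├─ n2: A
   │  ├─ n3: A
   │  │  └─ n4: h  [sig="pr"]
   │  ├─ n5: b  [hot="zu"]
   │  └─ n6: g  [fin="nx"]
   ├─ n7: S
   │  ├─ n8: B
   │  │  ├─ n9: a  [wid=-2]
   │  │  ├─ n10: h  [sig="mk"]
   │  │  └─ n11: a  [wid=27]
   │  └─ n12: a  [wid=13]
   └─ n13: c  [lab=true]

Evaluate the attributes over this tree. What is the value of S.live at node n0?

1. n2.wid = 14  [14]
2. n3.wid = 17  [A₀.wid * -2 + 45]
3. n4.sig = "pr"  [terminal]
4. n3.cnt = false  [A.wid > 17]
5. n3.env = "prx"  [h.sig ++ "x"]
6. n5.hot = "zu"  [terminal]
7. n6.fin = "nx"  [terminal]
8. n2.cnt = true  [A₁.cnt == false]
9. n2.env = "xnx"  ["x" ++ g.fin]
10. n9.wid = -2  [terminal]
11. n10.sig = "mk"  [terminal]
12. n11.wid = 27  [terminal]
13. n8.hot = false  [false]
14. n8.acc = true  [a₀.wid > -3]
15. n8.sig = "qq"  ["qq"]
16. n8.lab = 11  [a₁.wid + a₀.wid - 14]
17. n12.wid = 13  [terminal]
18. n7.fin = 8  [len(B.sig) + 6]
19. n7.ok = true  [B.acc or B.hot]
20. n7.live = -1  [-1]
21. n13.lab = true  [terminal]
22. n1.hot = true  [true]
23. n1.acc = false  [S.fin > 8]
24. n1.sig = "xnxq"  [A.env ++ "q"]
25. n1.lab = 22  [S.live * 2 + 24]
26. n0.fin = -8  [B.lab - 30]
27. n0.ok = false  [B.hot == false]
28. n0.live = -6  [len(B.sig) - 10]

-6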